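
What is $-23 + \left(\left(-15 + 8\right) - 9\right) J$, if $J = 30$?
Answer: $-503$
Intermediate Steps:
$-23 + \left(\left(-15 + 8\right) - 9\right) J = -23 + \left(\left(-15 + 8\right) - 9\right) 30 = -23 + \left(-7 - 9\right) 30 = -23 - 480 = -503$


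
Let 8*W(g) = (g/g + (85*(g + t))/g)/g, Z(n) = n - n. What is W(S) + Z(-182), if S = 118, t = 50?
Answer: 7199/55696 ≈ 0.12926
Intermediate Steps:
Z(n) = 0
W(g) = (1 + (4250 + 85*g)/g)/(8*g) (W(g) = ((g/g + (85*(g + 50))/g)/g)/8 = ((1 + (85*(50 + g))/g)/g)/8 = ((1 + (4250 + 85*g)/g)/g)/8 = (1 + (4250 + 85*g)/g)/(8*g))
W(S) + Z(-182) = (1/4)*(2125 + 43*118)/118**2 + 0 = (1/4)*(1/13924)*(2125 + 5074) + 0 = (1/4)*(1/13924)*7199 + 0 = 7199/55696 + 0 = 7199/55696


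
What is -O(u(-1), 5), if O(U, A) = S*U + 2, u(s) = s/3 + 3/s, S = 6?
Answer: 18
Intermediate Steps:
u(s) = 3/s + s/3 (u(s) = s*(⅓) + 3/s = s/3 + 3/s = 3/s + s/3)
O(U, A) = 2 + 6*U (O(U, A) = 6*U + 2 = 2 + 6*U)
-O(u(-1), 5) = -(2 + 6*(3/(-1) + (⅓)*(-1))) = -(2 + 6*(3*(-1) - ⅓)) = -(2 + 6*(-3 - ⅓)) = -(2 + 6*(-10/3)) = -(2 - 20) = -1*(-18) = 18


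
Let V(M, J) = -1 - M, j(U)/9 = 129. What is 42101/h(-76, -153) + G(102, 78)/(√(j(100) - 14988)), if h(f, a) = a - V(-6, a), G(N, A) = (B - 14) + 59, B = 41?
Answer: -42101/158 - 86*I*√13827/13827 ≈ -266.46 - 0.73137*I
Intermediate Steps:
j(U) = 1161 (j(U) = 9*129 = 1161)
G(N, A) = 86 (G(N, A) = (41 - 14) + 59 = 27 + 59 = 86)
h(f, a) = -5 + a (h(f, a) = a - (-1 - 1*(-6)) = a - (-1 + 6) = a - 1*5 = a - 5 = -5 + a)
42101/h(-76, -153) + G(102, 78)/(√(j(100) - 14988)) = 42101/(-5 - 153) + 86/(√(1161 - 14988)) = 42101/(-158) + 86/(√(-13827)) = 42101*(-1/158) + 86/((I*√13827)) = -42101/158 + 86*(-I*√13827/13827) = -42101/158 - 86*I*√13827/13827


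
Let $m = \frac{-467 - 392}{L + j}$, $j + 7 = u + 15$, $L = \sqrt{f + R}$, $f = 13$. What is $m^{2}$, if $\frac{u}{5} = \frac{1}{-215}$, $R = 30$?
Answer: $\frac{67247051310041}{363703041} - \frac{20122679700781 \sqrt{43}}{727406082} \approx 3493.1$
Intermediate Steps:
$u = - \frac{1}{43}$ ($u = \frac{5}{-215} = 5 \left(- \frac{1}{215}\right) = - \frac{1}{43} \approx -0.023256$)
$L = \sqrt{43}$ ($L = \sqrt{13 + 30} = \sqrt{43} \approx 6.5574$)
$j = \frac{343}{43}$ ($j = -7 + \left(- \frac{1}{43} + 15\right) = -7 + \frac{644}{43} = \frac{343}{43} \approx 7.9767$)
$m = - \frac{859}{\frac{343}{43} + \sqrt{43}}$ ($m = \frac{-467 - 392}{\sqrt{43} + \frac{343}{43}} = - \frac{859}{\frac{343}{43} + \sqrt{43}} \approx -59.102$)
$m^{2} = \left(- \frac{12669391}{38142} + \frac{1588291 \sqrt{43}}{38142}\right)^{2}$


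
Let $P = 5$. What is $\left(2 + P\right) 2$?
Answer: $14$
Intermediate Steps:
$\left(2 + P\right) 2 = \left(2 + 5\right) 2 = 7 \cdot 2 = 14$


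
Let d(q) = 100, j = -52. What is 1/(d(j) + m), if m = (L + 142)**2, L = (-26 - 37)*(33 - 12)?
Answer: 1/1394861 ≈ 7.1692e-7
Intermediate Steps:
L = -1323 (L = -63*21 = -1323)
m = 1394761 (m = (-1323 + 142)**2 = (-1181)**2 = 1394761)
1/(d(j) + m) = 1/(100 + 1394761) = 1/1394861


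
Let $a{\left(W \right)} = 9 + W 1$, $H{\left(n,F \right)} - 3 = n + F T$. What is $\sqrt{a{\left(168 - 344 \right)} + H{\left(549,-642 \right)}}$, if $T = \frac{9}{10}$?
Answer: $\frac{2 i \sqrt{1205}}{5} \approx 13.885 i$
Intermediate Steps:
$T = \frac{9}{10}$ ($T = 9 \cdot \frac{1}{10} = \frac{9}{10} \approx 0.9$)
$H{\left(n,F \right)} = 3 + n + \frac{9 F}{10}$ ($H{\left(n,F \right)} = 3 + \left(n + F \frac{9}{10}\right) = 3 + \left(n + \frac{9 F}{10}\right) = 3 + n + \frac{9 F}{10}$)
$a{\left(W \right)} = 9 + W$
$\sqrt{a{\left(168 - 344 \right)} + H{\left(549,-642 \right)}} = \sqrt{\left(9 + \left(168 - 344\right)\right) + \left(3 + 549 + \frac{9}{10} \left(-642\right)\right)} = \sqrt{\left(9 - 176\right) + \left(3 + 549 - \frac{2889}{5}\right)} = \sqrt{-167 - \frac{129}{5}} = \sqrt{- \frac{964}{5}} = \frac{2 i \sqrt{1205}}{5}$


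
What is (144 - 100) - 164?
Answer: -120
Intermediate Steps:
(144 - 100) - 164 = 44 - 164 = -120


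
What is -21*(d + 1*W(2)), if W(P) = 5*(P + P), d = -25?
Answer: 105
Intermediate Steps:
W(P) = 10*P (W(P) = 5*(2*P) = 10*P)
-21*(d + 1*W(2)) = -21*(-25 + 1*(10*2)) = -21*(-25 + 1*20) = -21*(-25 + 20) = -21*(-5) = 105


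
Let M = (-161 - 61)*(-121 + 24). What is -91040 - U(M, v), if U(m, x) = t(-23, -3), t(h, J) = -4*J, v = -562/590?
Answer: -91052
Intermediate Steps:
v = -281/295 (v = -562*1/590 = -281/295 ≈ -0.95254)
M = 21534 (M = -222*(-97) = 21534)
U(m, x) = 12 (U(m, x) = -4*(-3) = 12)
-91040 - U(M, v) = -91040 - 1*12 = -91040 - 12 = -91052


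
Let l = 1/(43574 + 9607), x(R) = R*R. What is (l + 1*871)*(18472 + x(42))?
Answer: 937344713872/53181 ≈ 1.7626e+7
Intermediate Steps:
x(R) = R**2
l = 1/53181 ≈ 1.8804e-5
(l + 1*871)*(18472 + x(42)) = (1/53181 + 1*871)*(18472 + 42**2) = (1/53181 + 871)*(18472 + 1764) = (46320652/53181)*20236 = 937344713872/53181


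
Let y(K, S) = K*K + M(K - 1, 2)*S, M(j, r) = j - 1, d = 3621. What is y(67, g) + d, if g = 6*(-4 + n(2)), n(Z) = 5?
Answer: 8500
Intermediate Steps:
M(j, r) = -1 + j
g = 6 (g = 6*(-4 + 5) = 6*1 = 6)
y(K, S) = K² + S*(-2 + K) (y(K, S) = K*K + (-1 + (K - 1))*S = K² + (-1 + (-1 + K))*S = K² + (-2 + K)*S = K² + S*(-2 + K))
y(67, g) + d = (67² + 6*(-2 + 67)) + 3621 = (4489 + 6*65) + 3621 = (4489 + 390) + 3621 = 4879 + 3621 = 8500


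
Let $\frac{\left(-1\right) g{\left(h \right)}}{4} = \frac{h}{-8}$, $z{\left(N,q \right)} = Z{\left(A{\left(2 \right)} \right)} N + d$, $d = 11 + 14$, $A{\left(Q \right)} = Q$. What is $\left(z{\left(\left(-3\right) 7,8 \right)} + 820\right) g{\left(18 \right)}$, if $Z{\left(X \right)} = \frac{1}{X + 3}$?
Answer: $\frac{37836}{5} \approx 7567.2$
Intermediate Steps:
$d = 25$
$Z{\left(X \right)} = \frac{1}{3 + X}$
$z{\left(N,q \right)} = 25 + \frac{N}{5}$ ($z{\left(N,q \right)} = \frac{N}{3 + 2} + 25 = \frac{N}{5} + 25 = 25 + \frac{N}{5}$)
$g{\left(h \right)} = \frac{h}{2}$ ($g{\left(h \right)} = - 4 \frac{h}{-8} = - 4 h \left(- \frac{1}{8}\right) = - 4 \left(- \frac{h}{8}\right) = \frac{h}{2}$)
$\left(z{\left(\left(-3\right) 7,8 \right)} + 820\right) g{\left(18 \right)} = \left(\left(25 + \frac{\left(-3\right) 7}{5}\right) + 820\right) \frac{1}{2} \cdot 18 = \left(\left(25 + \frac{1}{5} \left(-21\right)\right) + 820\right) 9 = \left(\left(25 - \frac{21}{5}\right) + 820\right) 9 = \left(\frac{104}{5} + 820\right) 9 = \frac{4204}{5} \cdot 9 = \frac{37836}{5}$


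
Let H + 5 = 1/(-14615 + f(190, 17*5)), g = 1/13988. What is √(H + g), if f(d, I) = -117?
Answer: I*√3317602765650134/25758902 ≈ 2.2361*I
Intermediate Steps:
g = 1/13988 ≈ 7.1490e-5
H = -73661/14732 (H = -5 + 1/(-14615 - 117) = -5 + 1/(-14732) = -5 - 1/14732 = -73661/14732 ≈ -5.0001)
√(H + g) = √(-73661/14732 + 1/13988) = √(-128794417/25758902) = I*√3317602765650134/25758902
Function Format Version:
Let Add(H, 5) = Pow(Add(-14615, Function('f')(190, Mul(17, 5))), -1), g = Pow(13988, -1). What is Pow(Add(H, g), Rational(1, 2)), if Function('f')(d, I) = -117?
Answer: Mul(Rational(1, 25758902), I, Pow(3317602765650134, Rational(1, 2))) ≈ Mul(2.2361, I)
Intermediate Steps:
g = Rational(1, 13988) ≈ 7.1490e-5
H = Rational(-73661, 14732) (H = Add(-5, Pow(Add(-14615, -117), -1)) = Add(-5, Pow(-14732, -1)) = Add(-5, Rational(-1, 14732)) = Rational(-73661, 14732) ≈ -5.0001)
Pow(Add(H, g), Rational(1, 2)) = Pow(Add(Rational(-73661, 14732), Rational(1, 13988)), Rational(1, 2)) = Pow(Rational(-128794417, 25758902), Rational(1, 2)) = Mul(Rational(1, 25758902), I, Pow(3317602765650134, Rational(1, 2)))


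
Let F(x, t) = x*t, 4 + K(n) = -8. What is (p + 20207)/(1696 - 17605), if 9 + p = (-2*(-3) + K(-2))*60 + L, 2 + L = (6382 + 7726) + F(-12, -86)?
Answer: -34976/15909 ≈ -2.1985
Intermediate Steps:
K(n) = -12 (K(n) = -4 - 8 = -12)
F(x, t) = t*x
L = 15138 (L = -2 + ((6382 + 7726) - 86*(-12)) = -2 + (14108 + 1032) = -2 + 15140 = 15138)
p = 14769 (p = -9 + ((-2*(-3) - 12)*60 + 15138) = -9 + ((6 - 12)*60 + 15138) = -9 + (-6*60 + 15138) = -9 + (-360 + 15138) = -9 + 14778 = 14769)
(p + 20207)/(1696 - 17605) = (14769 + 20207)/(1696 - 17605) = 34976/(-15909) = 34976*(-1/15909) = -34976/15909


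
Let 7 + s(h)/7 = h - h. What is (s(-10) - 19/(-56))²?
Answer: 7425625/3136 ≈ 2367.9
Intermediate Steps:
s(h) = -49 (s(h) = -49 + 7*(h - h) = -49 + 7*0 = -49 + 0 = -49)
(s(-10) - 19/(-56))² = (-49 - 19/(-56))² = (-49 - 19*(-1/56))² = (-49 + 19/56)² = (-2725/56)² = 7425625/3136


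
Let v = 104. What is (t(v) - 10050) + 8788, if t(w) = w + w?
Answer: -1054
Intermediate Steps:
t(w) = 2*w
(t(v) - 10050) + 8788 = (2*104 - 10050) + 8788 = (208 - 10050) + 8788 = -9842 + 8788 = -1054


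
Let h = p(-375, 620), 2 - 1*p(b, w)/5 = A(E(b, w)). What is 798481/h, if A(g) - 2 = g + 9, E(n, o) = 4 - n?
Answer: -798481/1940 ≈ -411.59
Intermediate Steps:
A(g) = 11 + g (A(g) = 2 + (g + 9) = 2 + (9 + g) = 11 + g)
p(b, w) = -65 + 5*b (p(b, w) = 10 - 5*(11 + (4 - b)) = 10 - 5*(15 - b) = 10 + (-75 + 5*b) = -65 + 5*b)
h = -1940 (h = -65 + 5*(-375) = -65 - 1875 = -1940)
798481/h = 798481/(-1940) = 798481*(-1/1940) = -798481/1940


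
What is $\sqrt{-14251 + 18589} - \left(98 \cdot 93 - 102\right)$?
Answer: $-9012 + 3 \sqrt{482} \approx -8946.1$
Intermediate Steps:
$\sqrt{-14251 + 18589} - \left(98 \cdot 93 - 102\right) = \sqrt{4338} - \left(9114 - 102\right) = 3 \sqrt{482} - 9012 = -9012 + 3 \sqrt{482}$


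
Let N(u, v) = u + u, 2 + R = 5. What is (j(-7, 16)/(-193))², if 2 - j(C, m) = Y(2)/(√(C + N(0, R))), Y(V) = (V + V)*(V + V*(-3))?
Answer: -228/260743 - 64*I*√7/260743 ≈ -0.00087442 - 0.00064941*I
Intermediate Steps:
R = 3 (R = -2 + 5 = 3)
N(u, v) = 2*u
Y(V) = -4*V² (Y(V) = (2*V)*(V - 3*V) = (2*V)*(-2*V) = -4*V²)
j(C, m) = 2 + 16/√C (j(C, m) = 2 - (-4*2²)/(√(C + 2*0)) = 2 - (-4*4)/(√(C + 0)) = 2 - (-16)/(√C) = 2 - (-16)/√C = 2 + 16/√C)
(j(-7, 16)/(-193))² = ((2 + 16/√(-7))/(-193))² = ((2 + 16*(-I*√7/7))*(-1/193))² = ((2 - 16*I*√7/7)*(-1/193))² = (-2/193 + 16*I*√7/1351)²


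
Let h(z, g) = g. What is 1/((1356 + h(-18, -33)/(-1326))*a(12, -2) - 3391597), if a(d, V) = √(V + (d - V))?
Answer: -165648989077/561813536698568662 - 132459223*√3/561813536698568662 ≈ -2.9526e-7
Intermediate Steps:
a(d, V) = √d
1/((1356 + h(-18, -33)/(-1326))*a(12, -2) - 3391597) = 1/((1356 - 33/(-1326))*√12 - 3391597) = 1/((1356 - 33*(-1/1326))*(2*√3) - 3391597) = 1/((1356 + 11/442)*(2*√3) - 3391597) = 1/(599363*(2*√3)/442 - 3391597) = 1/(599363*√3/221 - 3391597) = 1/(-3391597 + 599363*√3/221)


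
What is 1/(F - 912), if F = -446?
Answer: -1/1358 ≈ -0.00073638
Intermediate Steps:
1/(F - 912) = 1/(-446 - 912) = 1/(-1358) = -1/1358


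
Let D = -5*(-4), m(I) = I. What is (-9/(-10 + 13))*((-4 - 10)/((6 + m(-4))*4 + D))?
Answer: 3/2 ≈ 1.5000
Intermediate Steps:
D = 20
(-9/(-10 + 13))*((-4 - 10)/((6 + m(-4))*4 + D)) = (-9/(-10 + 13))*((-4 - 10)/((6 - 4)*4 + 20)) = (-9/3)*(-14/(2*4 + 20)) = (-9*1/3)*(-14/(8 + 20)) = -(-42)/28 = -3*(-1/2) = 3/2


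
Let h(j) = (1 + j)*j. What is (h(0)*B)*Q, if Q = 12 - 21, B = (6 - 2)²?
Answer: 0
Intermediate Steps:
B = 16 (B = 4² = 16)
h(j) = j*(1 + j)
Q = -9
(h(0)*B)*Q = ((0*(1 + 0))*16)*(-9) = ((0*1)*16)*(-9) = (0*16)*(-9) = 0*(-9) = 0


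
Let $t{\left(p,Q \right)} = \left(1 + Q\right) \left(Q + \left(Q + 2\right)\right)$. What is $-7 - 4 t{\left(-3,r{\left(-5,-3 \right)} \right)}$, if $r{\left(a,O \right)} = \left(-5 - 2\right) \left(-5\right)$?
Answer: $-10375$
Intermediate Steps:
$r{\left(a,O \right)} = 35$ ($r{\left(a,O \right)} = \left(-7\right) \left(-5\right) = 35$)
$t{\left(p,Q \right)} = \left(1 + Q\right) \left(2 + 2 Q\right)$ ($t{\left(p,Q \right)} = \left(1 + Q\right) \left(Q + \left(2 + Q\right)\right) = \left(1 + Q\right) \left(2 + 2 Q\right)$)
$-7 - 4 t{\left(-3,r{\left(-5,-3 \right)} \right)} = -7 - 4 \left(2 + 2 \cdot 35^{2} + 4 \cdot 35\right) = -7 - 4 \left(2 + 2 \cdot 1225 + 140\right) = -7 - 4 \left(2 + 2450 + 140\right) = -7 - 10368 = -10375$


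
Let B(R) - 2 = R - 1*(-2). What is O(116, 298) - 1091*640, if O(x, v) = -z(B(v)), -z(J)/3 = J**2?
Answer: -424628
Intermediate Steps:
B(R) = 4 + R (B(R) = 2 + (R - 1*(-2)) = 2 + (R + 2) = 2 + (2 + R) = 4 + R)
z(J) = -3*J**2
O(x, v) = 3*(4 + v)**2 (O(x, v) = -(-3)*(4 + v)**2 = 3*(4 + v)**2)
O(116, 298) - 1091*640 = 3*(4 + 298)**2 - 1091*640 = 3*302**2 - 1*698240 = 3*91204 - 698240 = 273612 - 698240 = -424628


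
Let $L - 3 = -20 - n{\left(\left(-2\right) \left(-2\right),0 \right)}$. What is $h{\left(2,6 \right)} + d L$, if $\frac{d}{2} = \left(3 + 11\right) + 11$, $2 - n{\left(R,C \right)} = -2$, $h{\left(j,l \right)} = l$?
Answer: $-1044$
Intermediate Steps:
$n{\left(R,C \right)} = 4$ ($n{\left(R,C \right)} = 2 - -2 = 2 + 2 = 4$)
$d = 50$ ($d = 2 \left(\left(3 + 11\right) + 11\right) = 2 \left(14 + 11\right) = 2 \cdot 25 = 50$)
$L = -21$ ($L = 3 - 24 = -21$)
$h{\left(2,6 \right)} + d L = 6 + 50 \left(-21\right) = 6 - 1050 = -1044$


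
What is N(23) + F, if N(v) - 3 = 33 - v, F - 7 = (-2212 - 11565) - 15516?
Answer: -29273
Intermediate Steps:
F = -29286 (F = 7 + ((-2212 - 11565) - 15516) = 7 + (-13777 - 15516) = 7 - 29293 = -29286)
N(v) = 36 - v (N(v) = 3 + (33 - v) = 36 - v)
N(23) + F = (36 - 1*23) - 29286 = (36 - 23) - 29286 = 13 - 29286 = -29273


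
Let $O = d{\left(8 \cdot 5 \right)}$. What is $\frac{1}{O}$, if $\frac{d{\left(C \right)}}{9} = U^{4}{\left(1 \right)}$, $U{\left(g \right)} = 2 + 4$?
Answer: $\frac{1}{11664} \approx 8.5734 \cdot 10^{-5}$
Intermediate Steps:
$U{\left(g \right)} = 6$
$d{\left(C \right)} = 11664$ ($d{\left(C \right)} = 9 \cdot 6^{4} = 9 \cdot 1296 = 11664$)
$O = 11664$
$\frac{1}{O} = \frac{1}{11664}$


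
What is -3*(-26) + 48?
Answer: 126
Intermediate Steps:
-3*(-26) + 48 = 78 + 48 = 126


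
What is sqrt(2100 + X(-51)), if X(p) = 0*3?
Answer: 10*sqrt(21) ≈ 45.826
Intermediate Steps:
X(p) = 0
sqrt(2100 + X(-51)) = sqrt(2100 + 0) = sqrt(2100) = 10*sqrt(21)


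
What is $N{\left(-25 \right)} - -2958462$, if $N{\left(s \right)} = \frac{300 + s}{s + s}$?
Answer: $\frac{5916913}{2} \approx 2.9585 \cdot 10^{6}$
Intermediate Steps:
$N{\left(s \right)} = \frac{300 + s}{2 s}$
$N{\left(-25 \right)} - -2958462 = \frac{300 - 25}{2 \left(-25\right)} - -2958462 = \frac{1}{2} \left(- \frac{1}{25}\right) 275 + 2958462 = - \frac{11}{2} + 2958462 = \frac{5916913}{2}$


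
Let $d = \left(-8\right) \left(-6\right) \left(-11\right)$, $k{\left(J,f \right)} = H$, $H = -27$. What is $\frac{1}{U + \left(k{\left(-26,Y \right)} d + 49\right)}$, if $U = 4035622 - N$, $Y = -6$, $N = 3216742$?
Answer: $\frac{1}{833185} \approx 1.2002 \cdot 10^{-6}$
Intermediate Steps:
$k{\left(J,f \right)} = -27$
$d = -528$ ($d = 48 \left(-11\right) = -528$)
$U = 818880$ ($U = 4035622 - 3216742 = 818880$)
$\frac{1}{U + \left(k{\left(-26,Y \right)} d + 49\right)} = \frac{1}{818880 + \left(\left(-27\right) \left(-528\right) + 49\right)} = \frac{1}{818880 + \left(14256 + 49\right)} = \frac{1}{818880 + 14305} = \frac{1}{833185}$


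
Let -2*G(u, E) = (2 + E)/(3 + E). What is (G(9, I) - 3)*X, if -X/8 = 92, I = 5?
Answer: 2530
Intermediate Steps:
X = -736 (X = -8*92 = -736)
G(u, E) = -(2 + E)/(2*(3 + E))
(G(9, I) - 3)*X = ((-2 - 1*5)/(2*(3 + 5)) - 3)*(-736) = ((½)*(-2 - 5)/8 - 3)*(-736) = ((½)*(⅛)*(-7) - 3)*(-736) = (-7/16 - 3)*(-736) = -55/16*(-736) = 2530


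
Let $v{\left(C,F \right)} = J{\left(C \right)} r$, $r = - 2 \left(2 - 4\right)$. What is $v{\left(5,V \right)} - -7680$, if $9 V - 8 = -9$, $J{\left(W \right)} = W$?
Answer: $7700$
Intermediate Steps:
$V = - \frac{1}{9}$ ($V = \frac{8}{9} + \frac{1}{9} \left(-9\right) = \frac{8}{9} - 1 = - \frac{1}{9} \approx -0.11111$)
$r = 4$ ($r = \left(-2\right) \left(-2\right) = 4$)
$v{\left(C,F \right)} = 4 C$ ($v{\left(C,F \right)} = C 4 = 4 C$)
$v{\left(5,V \right)} - -7680 = 4 \cdot 5 - -7680 = 20 + 7680 = 7700$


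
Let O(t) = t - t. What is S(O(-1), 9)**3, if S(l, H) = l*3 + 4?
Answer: 64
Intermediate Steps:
O(t) = 0
S(l, H) = 4 + 3*l (S(l, H) = 3*l + 4 = 4 + 3*l)
S(O(-1), 9)**3 = (4 + 3*0)**3 = (4 + 0)**3 = 4**3 = 64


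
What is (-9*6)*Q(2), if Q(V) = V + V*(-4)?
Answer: 324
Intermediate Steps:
Q(V) = -3*V (Q(V) = V - 4*V = -3*V)
(-9*6)*Q(2) = (-9*6)*(-3*2) = -54*(-6) = 324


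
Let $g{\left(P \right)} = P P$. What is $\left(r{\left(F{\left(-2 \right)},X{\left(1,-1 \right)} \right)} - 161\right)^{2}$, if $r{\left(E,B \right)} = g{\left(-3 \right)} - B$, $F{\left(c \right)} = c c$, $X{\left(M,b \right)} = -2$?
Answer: $22500$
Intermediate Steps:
$g{\left(P \right)} = P^{2}$
$F{\left(c \right)} = c^{2}$
$r{\left(E,B \right)} = 9 - B$ ($r{\left(E,B \right)} = \left(-3\right)^{2} - B = 9 - B$)
$\left(r{\left(F{\left(-2 \right)},X{\left(1,-1 \right)} \right)} - 161\right)^{2} = \left(\left(9 - -2\right) - 161\right)^{2} = \left(\left(9 + 2\right) - 161\right)^{2} = \left(11 - 161\right)^{2} = \left(-150\right)^{2} = 22500$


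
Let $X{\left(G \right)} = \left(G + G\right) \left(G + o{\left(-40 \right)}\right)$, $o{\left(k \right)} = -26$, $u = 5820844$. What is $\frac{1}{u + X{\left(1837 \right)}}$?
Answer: $\frac{1}{12474458} \approx 8.0164 \cdot 10^{-8}$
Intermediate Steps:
$X{\left(G \right)} = 2 G \left(-26 + G\right)$ ($X{\left(G \right)} = \left(G + G\right) \left(G - 26\right) = 2 G \left(-26 + G\right)$)
$\frac{1}{u + X{\left(1837 \right)}} = \frac{1}{5820844 + 2 \cdot 1837 \left(-26 + 1837\right)} = \frac{1}{5820844 + 2 \cdot 1837 \cdot 1811} = \frac{1}{5820844 + 6653614} = \frac{1}{12474458}$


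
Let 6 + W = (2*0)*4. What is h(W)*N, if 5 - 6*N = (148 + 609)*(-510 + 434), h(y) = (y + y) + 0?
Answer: -115074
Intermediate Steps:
W = -6 (W = -6 + (2*0)*4 = -6 + 0*4 = -6 + 0 = -6)
h(y) = 2*y (h(y) = 2*y + 0 = 2*y)
N = 19179/2 (N = ⅚ - (148 + 609)*(-510 + 434)/6 = ⅚ - 757*(-76)/6 = ⅚ - ⅙*(-57532) = ⅚ + 28766/3 = 19179/2 ≈ 9589.5)
h(W)*N = (2*(-6))*(19179/2) = -12*19179/2 = -115074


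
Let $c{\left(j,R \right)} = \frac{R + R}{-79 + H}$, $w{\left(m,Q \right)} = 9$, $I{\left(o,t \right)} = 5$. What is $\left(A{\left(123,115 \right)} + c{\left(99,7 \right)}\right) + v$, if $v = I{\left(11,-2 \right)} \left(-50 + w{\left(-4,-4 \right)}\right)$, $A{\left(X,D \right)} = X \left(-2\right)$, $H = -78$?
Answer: $- \frac{70821}{157} \approx -451.09$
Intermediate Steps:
$A{\left(X,D \right)} = - 2 X$
$c{\left(j,R \right)} = - \frac{2 R}{157}$ ($c{\left(j,R \right)} = \frac{R + R}{-79 - 78} = \frac{2 R}{-157} = 2 R \left(- \frac{1}{157}\right) = - \frac{2 R}{157}$)
$v = -205$ ($v = 5 \left(-50 + 9\right) = 5 \left(-41\right) = -205$)
$\left(A{\left(123,115 \right)} + c{\left(99,7 \right)}\right) + v = \left(\left(-2\right) 123 - \frac{14}{157}\right) - 205 = \left(-246 - \frac{14}{157}\right) - 205 = - \frac{38636}{157} - 205 = - \frac{70821}{157}$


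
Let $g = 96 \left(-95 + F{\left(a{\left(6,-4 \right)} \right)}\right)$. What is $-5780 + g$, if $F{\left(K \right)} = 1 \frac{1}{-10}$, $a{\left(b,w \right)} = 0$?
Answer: $- \frac{74548}{5} \approx -14910.0$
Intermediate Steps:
$F{\left(K \right)} = - \frac{1}{10}$ ($F{\left(K \right)} = 1 \left(- \frac{1}{10}\right) = - \frac{1}{10}$)
$g = - \frac{45648}{5}$ ($g = 96 \left(-95 - \frac{1}{10}\right) = 96 \left(- \frac{951}{10}\right) = - \frac{45648}{5} \approx -9129.6$)
$-5780 + g = -5780 - \frac{45648}{5} = - \frac{74548}{5}$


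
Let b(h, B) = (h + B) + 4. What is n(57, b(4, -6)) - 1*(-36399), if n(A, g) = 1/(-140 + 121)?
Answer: 691580/19 ≈ 36399.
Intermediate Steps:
b(h, B) = 4 + B + h (b(h, B) = (B + h) + 4 = 4 + B + h)
n(A, g) = -1/19 (n(A, g) = 1/(-19) = -1/19)
n(57, b(4, -6)) - 1*(-36399) = -1/19 - 1*(-36399) = -1/19 + 36399 = 691580/19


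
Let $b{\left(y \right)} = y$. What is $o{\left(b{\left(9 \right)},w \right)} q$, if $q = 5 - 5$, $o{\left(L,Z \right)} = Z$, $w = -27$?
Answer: $0$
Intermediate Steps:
$q = 0$ ($q = 5 - 5 = 0$)
$o{\left(b{\left(9 \right)},w \right)} q = \left(-27\right) 0 = 0$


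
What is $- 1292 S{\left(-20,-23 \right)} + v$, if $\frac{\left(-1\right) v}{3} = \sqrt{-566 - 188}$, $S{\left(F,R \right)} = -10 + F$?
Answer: $38760 - 3 i \sqrt{754} \approx 38760.0 - 82.377 i$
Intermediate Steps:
$v = - 3 i \sqrt{754}$ ($v = - 3 \sqrt{-566 - 188} = - 3 \sqrt{-754} = - 3 i \sqrt{754} \approx - 82.377 i$)
$- 1292 S{\left(-20,-23 \right)} + v = - 1292 \left(-10 - 20\right) - 3 i \sqrt{754} = \left(-1292\right) \left(-30\right) - 3 i \sqrt{754} = 38760 - 3 i \sqrt{754}$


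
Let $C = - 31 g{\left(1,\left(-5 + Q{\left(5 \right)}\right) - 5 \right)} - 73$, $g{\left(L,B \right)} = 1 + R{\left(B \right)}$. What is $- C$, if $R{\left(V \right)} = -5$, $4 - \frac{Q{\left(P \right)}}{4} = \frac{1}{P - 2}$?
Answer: $-51$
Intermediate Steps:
$Q{\left(P \right)} = 16 - \frac{4}{-2 + P}$ ($Q{\left(P \right)} = 16 - \frac{4}{P - 2} = 16 - \frac{4}{-2 + P}$)
$g{\left(L,B \right)} = -4$ ($g{\left(L,B \right)} = 1 - 5 = -4$)
$C = 51$ ($C = \left(-31\right) \left(-4\right) - 73 = 124 - 73 = 51$)
$- C = \left(-1\right) 51 = -51$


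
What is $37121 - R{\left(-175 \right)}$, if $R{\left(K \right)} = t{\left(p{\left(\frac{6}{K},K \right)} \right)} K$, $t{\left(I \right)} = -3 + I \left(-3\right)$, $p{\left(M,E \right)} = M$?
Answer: $36614$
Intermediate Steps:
$t{\left(I \right)} = -3 - 3 I$
$R{\left(K \right)} = K \left(-3 - \frac{18}{K}\right)$ ($R{\left(K \right)} = \left(-3 - 3 \frac{6}{K}\right) K = \left(-3 - \frac{18}{K}\right) K = K \left(-3 - \frac{18}{K}\right)$)
$37121 - R{\left(-175 \right)} = 37121 - \left(-18 - -525\right) = 37121 - \left(-18 + 525\right) = 37121 - 507 = 36614$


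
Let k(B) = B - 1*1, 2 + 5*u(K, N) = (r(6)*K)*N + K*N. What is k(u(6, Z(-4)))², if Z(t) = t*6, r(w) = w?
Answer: 41209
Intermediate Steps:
Z(t) = 6*t
u(K, N) = -⅖ + 7*K*N/5 (u(K, N) = -⅖ + ((6*K)*N + K*N)/5 = -⅖ + (6*K*N + K*N)/5 = -⅖ + (7*K*N)/5 = -⅖ + 7*K*N/5)
k(B) = -1 + B (k(B) = B - 1 = -1 + B)
k(u(6, Z(-4)))² = (-1 + (-⅖ + (7/5)*6*(6*(-4))))² = (-1 + (-⅖ + (7/5)*6*(-24)))² = (-1 + (-⅖ - 1008/5))² = (-1 - 202)² = (-203)² = 41209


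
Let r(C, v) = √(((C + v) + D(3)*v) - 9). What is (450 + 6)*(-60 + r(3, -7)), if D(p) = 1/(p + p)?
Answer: -27360 + 76*I*√510 ≈ -27360.0 + 1716.3*I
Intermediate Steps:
D(p) = 1/(2*p)
r(C, v) = √(-9 + C + 7*v/6) (r(C, v) = √(((C + v) + ((½)/3)*v) - 9) = √(((C + v) + ((½)*(⅓))*v) - 9) = √(((C + v) + v/6) - 9) = √((C + 7*v/6) - 9) = √(-9 + C + 7*v/6))
(450 + 6)*(-60 + r(3, -7)) = (450 + 6)*(-60 + √(-324 + 36*3 + 42*(-7))/6) = 456*(-60 + √(-324 + 108 - 294)/6) = 456*(-60 + √(-510)/6) = 456*(-60 + (I*√510)/6) = 456*(-60 + I*√510/6) = -27360 + 76*I*√510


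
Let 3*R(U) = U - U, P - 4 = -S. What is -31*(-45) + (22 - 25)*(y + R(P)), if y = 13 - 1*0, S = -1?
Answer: 1356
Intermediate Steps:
P = 5 (P = 4 - 1*(-1) = 4 + 1 = 5)
y = 13 (y = 13 + 0 = 13)
R(U) = 0 (R(U) = (U - U)/3 = (⅓)*0 = 0)
-31*(-45) + (22 - 25)*(y + R(P)) = -31*(-45) + (22 - 25)*(13 + 0) = 1395 - 3*13 = 1395 - 39 = 1356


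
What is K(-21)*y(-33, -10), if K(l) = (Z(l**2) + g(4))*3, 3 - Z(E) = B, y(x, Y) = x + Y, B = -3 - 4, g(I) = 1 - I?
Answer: -903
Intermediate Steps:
B = -7
y(x, Y) = Y + x
Z(E) = 10 (Z(E) = 3 - 1*(-7) = 3 + 7 = 10)
K(l) = 21 (K(l) = (10 + (1 - 1*4))*3 = (10 + (1 - 4))*3 = (10 - 3)*3 = 7*3 = 21)
K(-21)*y(-33, -10) = 21*(-10 - 33) = 21*(-43) = -903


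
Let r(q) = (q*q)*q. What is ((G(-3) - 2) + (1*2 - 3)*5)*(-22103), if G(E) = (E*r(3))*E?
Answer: -5216308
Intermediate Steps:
r(q) = q³ (r(q) = q²*q = q³)
G(E) = 27*E² (G(E) = (E*3³)*E = (E*27)*E = (27*E)*E = 27*E²)
((G(-3) - 2) + (1*2 - 3)*5)*(-22103) = ((27*(-3)² - 2) + (1*2 - 3)*5)*(-22103) = ((27*9 - 2) + (2 - 3)*5)*(-22103) = ((243 - 2) - 1*5)*(-22103) = (241 - 5)*(-22103) = 236*(-22103) = -5216308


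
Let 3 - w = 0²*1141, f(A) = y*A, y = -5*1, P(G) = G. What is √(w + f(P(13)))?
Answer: I*√62 ≈ 7.874*I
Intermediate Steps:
y = -5
f(A) = -5*A
w = 3 (w = 3 - 0²*1141 = 3 - 0*1141 = 3 - 1*0 = 3 + 0 = 3)
√(w + f(P(13))) = √(3 - 5*13) = √(3 - 65) = √(-62) = I*√62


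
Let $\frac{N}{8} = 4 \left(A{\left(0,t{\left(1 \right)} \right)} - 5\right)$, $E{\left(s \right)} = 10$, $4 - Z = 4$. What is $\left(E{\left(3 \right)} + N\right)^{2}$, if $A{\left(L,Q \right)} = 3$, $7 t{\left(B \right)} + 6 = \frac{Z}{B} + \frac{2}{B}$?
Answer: $2916$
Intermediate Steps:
$Z = 0$ ($Z = 4 - 4 = 0$)
$t{\left(B \right)} = - \frac{6}{7} + \frac{2}{7 B}$ ($t{\left(B \right)} = - \frac{6}{7} + \frac{\frac{0}{B} + \frac{2}{B}}{7} = - \frac{6}{7} + \frac{0 + \frac{2}{B}}{7} = - \frac{6}{7} + \frac{2 \frac{1}{B}}{7} = - \frac{6}{7} + \frac{2}{7 B}$)
$N = -64$ ($N = 8 \cdot 4 \left(3 - 5\right) = 8 \cdot 4 \left(-2\right) = 8 \left(-8\right) = -64$)
$\left(E{\left(3 \right)} + N\right)^{2} = \left(10 - 64\right)^{2} = \left(-54\right)^{2} = 2916$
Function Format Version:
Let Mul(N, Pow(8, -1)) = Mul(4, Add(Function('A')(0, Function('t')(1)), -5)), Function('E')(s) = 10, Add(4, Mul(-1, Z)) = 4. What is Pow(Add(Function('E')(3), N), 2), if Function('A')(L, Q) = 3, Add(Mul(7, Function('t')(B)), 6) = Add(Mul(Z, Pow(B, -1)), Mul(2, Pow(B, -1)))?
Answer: 2916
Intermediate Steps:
Z = 0 (Z = Add(4, Mul(-1, 4)) = Add(4, -4) = 0)
Function('t')(B) = Add(Rational(-6, 7), Mul(Rational(2, 7), Pow(B, -1))) (Function('t')(B) = Add(Rational(-6, 7), Mul(Rational(1, 7), Add(Mul(0, Pow(B, -1)), Mul(2, Pow(B, -1))))) = Add(Rational(-6, 7), Mul(Rational(1, 7), Add(0, Mul(2, Pow(B, -1))))) = Add(Rational(-6, 7), Mul(Rational(1, 7), Mul(2, Pow(B, -1)))) = Add(Rational(-6, 7), Mul(Rational(2, 7), Pow(B, -1))))
N = -64 (N = Mul(8, Mul(4, Add(3, -5))) = Mul(8, Mul(4, -2)) = Mul(8, -8) = -64)
Pow(Add(Function('E')(3), N), 2) = Pow(Add(10, -64), 2) = Pow(-54, 2) = 2916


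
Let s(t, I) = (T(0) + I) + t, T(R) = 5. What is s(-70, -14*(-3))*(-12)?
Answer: 276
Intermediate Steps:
s(t, I) = 5 + I + t (s(t, I) = (5 + I) + t = 5 + I + t)
s(-70, -14*(-3))*(-12) = (5 - 14*(-3) - 70)*(-12) = (5 + 42 - 70)*(-12) = -23*(-12) = 276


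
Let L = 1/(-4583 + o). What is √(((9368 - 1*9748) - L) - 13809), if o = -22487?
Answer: 11*I*√85929627430/27070 ≈ 119.12*I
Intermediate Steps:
L = -1/27070 (L = 1/(-4583 - 22487) = 1/(-27070) = -1/27070 ≈ -3.6941e-5)
√(((9368 - 1*9748) - L) - 13809) = √(((9368 - 1*9748) - 1*(-1/27070)) - 13809) = √(((9368 - 9748) + 1/27070) - 13809) = √((-380 + 1/27070) - 13809) = √(-10286599/27070 - 13809) = √(-384096229/27070) = 11*I*√85929627430/27070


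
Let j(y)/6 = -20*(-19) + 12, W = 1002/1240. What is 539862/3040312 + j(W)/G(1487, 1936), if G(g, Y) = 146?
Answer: 1807408419/110971388 ≈ 16.287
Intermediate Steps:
W = 501/620 (W = 1002*(1/1240) = 501/620 ≈ 0.80806)
j(y) = 2352 (j(y) = 6*(-20*(-19) + 12) = 6*(380 + 12) = 6*392 = 2352)
539862/3040312 + j(W)/G(1487, 1936) = 539862/3040312 + 2352/146 = 539862*(1/3040312) + 2352*(1/146) = 269931/1520156 + 1176/73 = 1807408419/110971388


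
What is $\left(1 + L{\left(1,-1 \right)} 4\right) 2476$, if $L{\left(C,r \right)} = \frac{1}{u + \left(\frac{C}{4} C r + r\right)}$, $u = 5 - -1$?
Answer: $\frac{86660}{19} \approx 4561.1$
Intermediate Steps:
$u = 6$ ($u = 5 + 1 = 6$)
$L{\left(C,r \right)} = \frac{1}{6 + r + \frac{r C^{2}}{4}}$ ($L{\left(C,r \right)} = \frac{1}{6 + \left(\frac{C}{4} C r + r\right)} = \frac{1}{6 + \left(\frac{C^{2}}{4} r + r\right)} = \frac{1}{6 + \left(\frac{r C^{2}}{4} + r\right)} = \frac{1}{6 + \left(r + \frac{r C^{2}}{4}\right)} = \frac{1}{6 + r + \frac{r C^{2}}{4}}$)
$\left(1 + L{\left(1,-1 \right)} 4\right) 2476 = \left(1 + \frac{4}{24 + 4 \left(-1\right) - 1^{2}} \cdot 4\right) 2476 = \left(1 + \frac{4}{24 - 4 - 1} \cdot 4\right) 2476 = \left(1 + \frac{4}{19} \cdot 4\right) 2476 = \left(1 + \frac{16}{19}\right) 2476 = \frac{35}{19} \cdot 2476 = \frac{86660}{19}$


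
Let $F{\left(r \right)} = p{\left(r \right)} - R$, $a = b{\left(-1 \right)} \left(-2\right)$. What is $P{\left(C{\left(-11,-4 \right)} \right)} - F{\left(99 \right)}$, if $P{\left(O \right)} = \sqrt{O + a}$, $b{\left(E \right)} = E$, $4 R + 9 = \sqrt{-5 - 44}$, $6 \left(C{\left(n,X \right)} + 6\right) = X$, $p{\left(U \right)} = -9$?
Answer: $\frac{27}{4} + \frac{7 i}{4} + \frac{i \sqrt{42}}{3} \approx 6.75 + 3.9102 i$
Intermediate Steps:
$C{\left(n,X \right)} = -6 + \frac{X}{6}$
$R = - \frac{9}{4} + \frac{7 i}{4}$ ($R = - \frac{9}{4} + \frac{\sqrt{-5 - 44}}{4} = - \frac{9}{4} + \frac{\sqrt{-49}}{4} = - \frac{9}{4} + \frac{7 i}{4} \approx -2.25 + 1.75 i$)
$a = 2$ ($a = \left(-1\right) \left(-2\right) = 2$)
$P{\left(O \right)} = \sqrt{2 + O}$ ($P{\left(O \right)} = \sqrt{O + 2} = \sqrt{2 + O}$)
$F{\left(r \right)} = - \frac{27}{4} - \frac{7 i}{4}$ ($F{\left(r \right)} = -9 - \left(- \frac{9}{4} + \frac{7 i}{4}\right) = -9 + \left(\frac{9}{4} - \frac{7 i}{4}\right) = - \frac{27}{4} - \frac{7 i}{4}$)
$P{\left(C{\left(-11,-4 \right)} \right)} - F{\left(99 \right)} = \sqrt{2 + \left(-6 + \frac{1}{6} \left(-4\right)\right)} - \left(- \frac{27}{4} - \frac{7 i}{4}\right) = \sqrt{2 - \frac{20}{3}} + \left(\frac{27}{4} + \frac{7 i}{4}\right) = \sqrt{- \frac{14}{3}} + \left(\frac{27}{4} + \frac{7 i}{4}\right) = \frac{i \sqrt{42}}{3} + \left(\frac{27}{4} + \frac{7 i}{4}\right) = \frac{27}{4} + \frac{7 i}{4} + \frac{i \sqrt{42}}{3}$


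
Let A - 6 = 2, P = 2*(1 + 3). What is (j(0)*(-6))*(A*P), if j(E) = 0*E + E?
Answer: 0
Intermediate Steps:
P = 8 (P = 2*4 = 8)
A = 8 (A = 6 + 2 = 8)
j(E) = E (j(E) = 0 + E = E)
(j(0)*(-6))*(A*P) = (0*(-6))*(8*8) = 0*64 = 0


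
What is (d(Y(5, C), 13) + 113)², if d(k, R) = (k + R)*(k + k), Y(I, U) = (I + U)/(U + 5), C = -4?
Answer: 19881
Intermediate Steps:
Y(I, U) = (I + U)/(5 + U)
d(k, R) = 2*k*(R + k) (d(k, R) = (R + k)*(2*k) = 2*k*(R + k))
(d(Y(5, C), 13) + 113)² = (2*((5 - 4)/(5 - 4))*(13 + (5 - 4)/(5 - 4)) + 113)² = (2*(1/1)*(13 + 1/1) + 113)² = (2*(1*1)*(13 + 1*1) + 113)² = (2*1*(13 + 1) + 113)² = (2*1*14 + 113)² = (28 + 113)² = 141² = 19881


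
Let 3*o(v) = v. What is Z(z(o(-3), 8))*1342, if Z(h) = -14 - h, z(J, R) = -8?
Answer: -8052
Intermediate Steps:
o(v) = v/3
Z(z(o(-3), 8))*1342 = (-14 - 1*(-8))*1342 = (-14 + 8)*1342 = -6*1342 = -8052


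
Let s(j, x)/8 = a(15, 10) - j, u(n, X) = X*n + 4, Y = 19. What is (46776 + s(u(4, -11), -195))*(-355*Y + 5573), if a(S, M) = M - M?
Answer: -55196512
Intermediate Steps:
u(n, X) = 4 + X*n
a(S, M) = 0
s(j, x) = -8*j (s(j, x) = 8*(0 - j) = 8*(-j) = -8*j)
(46776 + s(u(4, -11), -195))*(-355*Y + 5573) = (46776 - 8*(4 - 11*4))*(-355*19 + 5573) = (46776 - 8*(4 - 44))*(-6745 + 5573) = (46776 - 8*(-40))*(-1172) = (46776 + 320)*(-1172) = 47096*(-1172) = -55196512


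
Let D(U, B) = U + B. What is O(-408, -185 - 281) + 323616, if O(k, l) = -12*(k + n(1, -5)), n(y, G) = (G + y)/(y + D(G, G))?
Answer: 985520/3 ≈ 3.2851e+5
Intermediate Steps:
D(U, B) = B + U
n(y, G) = (G + y)/(y + 2*G) (n(y, G) = (G + y)/(y + (G + G)) = (G + y)/(y + 2*G))
O(k, l) = -16/3 - 12*k (O(k, l) = -12*(k + (-5 + 1)/(1 + 2*(-5))) = -12*(k - 4/(1 - 10)) = -12*(k - 4/(-9)) = -12*(k - ⅑*(-4)) = -12*(k + 4/9) = -12*(4/9 + k) = -16/3 - 12*k)
O(-408, -185 - 281) + 323616 = (-16/3 - 12*(-408)) + 323616 = (-16/3 + 4896) + 323616 = 14672/3 + 323616 = 985520/3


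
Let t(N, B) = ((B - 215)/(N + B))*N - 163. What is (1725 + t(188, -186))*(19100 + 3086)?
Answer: -801624552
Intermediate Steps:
t(N, B) = -163 + N*(-215 + B)/(B + N) (t(N, B) = ((-215 + B)/(B + N))*N - 163 = N*(-215 + B)/(B + N) - 163 = -163 + N*(-215 + B)/(B + N))
(1725 + t(188, -186))*(19100 + 3086) = (1725 + (-378*188 - 163*(-186) - 186*188)/(-186 + 188))*(19100 + 3086) = (1725 + (-71064 + 30318 - 34968)/2)*22186 = (1725 + (½)*(-75714))*22186 = (1725 - 37857)*22186 = -36132*22186 = -801624552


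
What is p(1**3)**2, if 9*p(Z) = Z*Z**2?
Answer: 1/81 ≈ 0.012346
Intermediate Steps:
p(Z) = Z**3/9 (p(Z) = (Z*Z**2)/9 = Z**3/9)
p(1**3)**2 = ((1**3)**3/9)**2 = ((1/9)*1**3)**2 = ((1/9)*1)**2 = (1/9)**2 = 1/81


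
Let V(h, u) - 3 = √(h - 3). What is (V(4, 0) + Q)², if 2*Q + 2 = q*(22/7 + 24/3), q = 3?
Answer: 19044/49 ≈ 388.65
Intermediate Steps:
V(h, u) = 3 + √(-3 + h) (V(h, u) = 3 + √(h - 3) = 3 + √(-3 + h))
Q = 110/7 (Q = -1 + (3*(22/7 + 24/3))/2 = -1 + (3*(22*(⅐) + 24*(⅓)))/2 = -1 + (3*(22/7 + 8))/2 = -1 + (3*(78/7))/2 = -1 + (½)*(234/7) = -1 + 117/7 = 110/7 ≈ 15.714)
(V(4, 0) + Q)² = ((3 + √(-3 + 4)) + 110/7)² = ((3 + √1) + 110/7)² = ((3 + 1) + 110/7)² = (4 + 110/7)² = (138/7)² = 19044/49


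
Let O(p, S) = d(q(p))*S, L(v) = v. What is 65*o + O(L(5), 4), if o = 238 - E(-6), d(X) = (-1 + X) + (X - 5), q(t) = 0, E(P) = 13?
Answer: 14601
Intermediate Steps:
d(X) = -6 + 2*X (d(X) = (-1 + X) + (-5 + X) = -6 + 2*X)
O(p, S) = -6*S (O(p, S) = (-6 + 2*0)*S = (-6 + 0)*S = -6*S)
o = 225 (o = 238 - 1*13 = 238 - 13 = 225)
65*o + O(L(5), 4) = 65*225 - 6*4 = 14625 - 24 = 14601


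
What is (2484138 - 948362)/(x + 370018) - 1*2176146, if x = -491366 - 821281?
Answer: -2051299863610/942629 ≈ -2.1761e+6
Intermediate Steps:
x = -1312647
(2484138 - 948362)/(x + 370018) - 1*2176146 = (2484138 - 948362)/(-1312647 + 370018) - 1*2176146 = 1535776/(-942629) - 2176146 = 1535776*(-1/942629) - 2176146 = -1535776/942629 - 2176146 = -2051299863610/942629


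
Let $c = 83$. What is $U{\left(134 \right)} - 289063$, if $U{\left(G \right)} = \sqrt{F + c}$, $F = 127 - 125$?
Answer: $-289063 + \sqrt{85} \approx -2.8905 \cdot 10^{5}$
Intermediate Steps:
$F = 2$ ($F = 127 - 125 = 2$)
$U{\left(G \right)} = \sqrt{85}$ ($U{\left(G \right)} = \sqrt{2 + 83} = \sqrt{85}$)
$U{\left(134 \right)} - 289063 = \sqrt{85} - 289063 = -289063 + \sqrt{85}$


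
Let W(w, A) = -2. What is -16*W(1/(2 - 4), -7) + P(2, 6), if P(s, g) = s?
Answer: 34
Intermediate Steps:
-16*W(1/(2 - 4), -7) + P(2, 6) = -16*(-2) + 2 = 32 + 2 = 34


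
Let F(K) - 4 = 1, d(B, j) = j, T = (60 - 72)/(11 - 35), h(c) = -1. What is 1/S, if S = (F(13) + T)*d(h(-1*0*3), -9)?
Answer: -2/99 ≈ -0.020202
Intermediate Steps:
T = ½ (T = -12/(-24) = -12*(-1/24) = ½ ≈ 0.50000)
F(K) = 5 (F(K) = 4 + 1 = 5)
S = -99/2 (S = (5 + ½)*(-9) = (11/2)*(-9) = -99/2 ≈ -49.500)
1/S = 1/(-99/2) = -2/99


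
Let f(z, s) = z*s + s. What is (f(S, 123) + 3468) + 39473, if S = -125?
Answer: 27689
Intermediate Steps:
f(z, s) = s + s*z (f(z, s) = s*z + s = s + s*z)
(f(S, 123) + 3468) + 39473 = (123*(1 - 125) + 3468) + 39473 = (123*(-124) + 3468) + 39473 = (-15252 + 3468) + 39473 = -11784 + 39473 = 27689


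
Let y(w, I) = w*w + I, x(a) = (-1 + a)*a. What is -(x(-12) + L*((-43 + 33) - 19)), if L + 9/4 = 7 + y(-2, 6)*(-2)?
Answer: -2393/4 ≈ -598.25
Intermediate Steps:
x(a) = a*(-1 + a)
y(w, I) = I + w**2 (y(w, I) = w**2 + I = I + w**2)
L = -61/4 (L = -9/4 + (7 + (6 + (-2)**2)*(-2)) = -9/4 + (7 + (6 + 4)*(-2)) = -9/4 + (7 + 10*(-2)) = -9/4 + (7 - 20) = -9/4 - 13 = -61/4 ≈ -15.250)
-(x(-12) + L*((-43 + 33) - 19)) = -(-12*(-1 - 12) - 61*((-43 + 33) - 19)/4) = -(-12*(-13) - 61*(-10 - 19)/4) = -(156 - 61/4*(-29)) = -(156 + 1769/4) = -1*2393/4 = -2393/4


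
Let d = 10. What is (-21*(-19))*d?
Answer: 3990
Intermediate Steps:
(-21*(-19))*d = -21*(-19)*10 = 399*10 = 3990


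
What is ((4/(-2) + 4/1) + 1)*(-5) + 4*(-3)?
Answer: -27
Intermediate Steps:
((4/(-2) + 4/1) + 1)*(-5) + 4*(-3) = ((4*(-1/2) + 4*1) + 1)*(-5) - 12 = ((-2 + 4) + 1)*(-5) - 12 = (2 + 1)*(-5) - 12 = 3*(-5) - 12 = -15 - 12 = -27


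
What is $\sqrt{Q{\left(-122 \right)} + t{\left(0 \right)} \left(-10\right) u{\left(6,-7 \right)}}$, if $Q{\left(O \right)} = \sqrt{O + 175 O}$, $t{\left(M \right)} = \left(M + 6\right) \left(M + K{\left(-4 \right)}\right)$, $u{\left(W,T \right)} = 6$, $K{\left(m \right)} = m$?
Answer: $2 \sqrt{360 + i \sqrt{1342}} \approx 37.996 + 1.9283 i$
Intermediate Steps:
$t{\left(M \right)} = \left(-4 + M\right) \left(6 + M\right)$ ($t{\left(M \right)} = \left(M + 6\right) \left(M - 4\right) = \left(6 + M\right) \left(-4 + M\right) = \left(-4 + M\right) \left(6 + M\right)$)
$Q{\left(O \right)} = 4 \sqrt{11} \sqrt{O}$ ($Q{\left(O \right)} = \sqrt{176 O} = 4 \sqrt{11} \sqrt{O}$)
$\sqrt{Q{\left(-122 \right)} + t{\left(0 \right)} \left(-10\right) u{\left(6,-7 \right)}} = \sqrt{4 \sqrt{11} \sqrt{-122} + \left(-24 + 0^{2} + 2 \cdot 0\right) \left(-10\right) 6} = \sqrt{4 \sqrt{11} i \sqrt{122} + \left(-24 + 0 + 0\right) \left(-10\right) 6} = \sqrt{4 i \sqrt{1342} + \left(-24\right) \left(-10\right) 6} = \sqrt{4 i \sqrt{1342} + 240 \cdot 6} = \sqrt{4 i \sqrt{1342} + 1440} = \sqrt{1440 + 4 i \sqrt{1342}}$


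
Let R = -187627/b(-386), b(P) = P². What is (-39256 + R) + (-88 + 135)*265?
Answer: -3993429423/148996 ≈ -26802.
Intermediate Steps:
R = -187627/148996 (R = -187627/((-386)²) = -187627/148996 ≈ -1.2593)
(-39256 + R) + (-88 + 135)*265 = (-39256 - 187627/148996) + (-88 + 135)*265 = -5849174603/148996 + 47*265 = -5849174603/148996 + 12455 = -3993429423/148996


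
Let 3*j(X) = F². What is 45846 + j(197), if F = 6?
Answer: 45858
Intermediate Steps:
j(X) = 12 (j(X) = (⅓)*6² = (⅓)*36 = 12)
45846 + j(197) = 45846 + 12 = 45858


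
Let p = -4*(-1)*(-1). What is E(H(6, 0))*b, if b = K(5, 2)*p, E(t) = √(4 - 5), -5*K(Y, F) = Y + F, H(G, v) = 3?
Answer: 28*I/5 ≈ 5.6*I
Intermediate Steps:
K(Y, F) = -F/5 - Y/5 (K(Y, F) = -(Y + F)/5 = -(F + Y)/5 = -F/5 - Y/5)
p = -4 (p = 4*(-1) = -4)
E(t) = I (E(t) = √(-1) = I)
b = 28/5 (b = (-⅕*2 - ⅕*5)*(-4) = (-⅖ - 1)*(-4) = -7/5*(-4) = 28/5 ≈ 5.6000)
E(H(6, 0))*b = I*(28/5) = 28*I/5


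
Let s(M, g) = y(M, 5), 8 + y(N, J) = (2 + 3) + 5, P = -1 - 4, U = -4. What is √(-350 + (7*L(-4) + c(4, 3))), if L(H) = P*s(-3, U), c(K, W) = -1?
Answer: I*√421 ≈ 20.518*I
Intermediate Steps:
P = -5
y(N, J) = 2 (y(N, J) = -8 + ((2 + 3) + 5) = -8 + (5 + 5) = -8 + 10 = 2)
s(M, g) = 2
L(H) = -10 (L(H) = -5*2 = -10)
√(-350 + (7*L(-4) + c(4, 3))) = √(-350 + (7*(-10) - 1)) = √(-350 + (-70 - 1)) = √(-350 - 71) = √(-421) = I*√421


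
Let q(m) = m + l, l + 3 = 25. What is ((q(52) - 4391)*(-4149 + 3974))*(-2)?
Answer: -1510950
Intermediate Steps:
l = 22 (l = -3 + 25 = 22)
q(m) = 22 + m (q(m) = m + 22 = 22 + m)
((q(52) - 4391)*(-4149 + 3974))*(-2) = (((22 + 52) - 4391)*(-4149 + 3974))*(-2) = ((74 - 4391)*(-175))*(-2) = -4317*(-175)*(-2) = 755475*(-2) = -1510950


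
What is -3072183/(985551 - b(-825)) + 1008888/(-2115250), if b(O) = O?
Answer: -1248929666773/347738639000 ≈ -3.5916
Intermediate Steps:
-3072183/(985551 - b(-825)) + 1008888/(-2115250) = -3072183/(985551 - 1*(-825)) + 1008888/(-2115250) = -3072183/(985551 + 825) + 1008888*(-1/2115250) = -3072183/986376 - 504444/1057625 = -3072183*1/986376 - 504444/1057625 = -1024061/328792 - 504444/1057625 = -1248929666773/347738639000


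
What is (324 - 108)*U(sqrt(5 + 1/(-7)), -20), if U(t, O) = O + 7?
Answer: -2808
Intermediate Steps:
U(t, O) = 7 + O
(324 - 108)*U(sqrt(5 + 1/(-7)), -20) = (324 - 108)*(7 - 20) = 216*(-13) = -2808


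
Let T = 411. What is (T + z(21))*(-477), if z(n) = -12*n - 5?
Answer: -73458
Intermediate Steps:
z(n) = -5 - 12*n
(T + z(21))*(-477) = (411 + (-5 - 12*21))*(-477) = (411 + (-5 - 252))*(-477) = (411 - 257)*(-477) = 154*(-477) = -73458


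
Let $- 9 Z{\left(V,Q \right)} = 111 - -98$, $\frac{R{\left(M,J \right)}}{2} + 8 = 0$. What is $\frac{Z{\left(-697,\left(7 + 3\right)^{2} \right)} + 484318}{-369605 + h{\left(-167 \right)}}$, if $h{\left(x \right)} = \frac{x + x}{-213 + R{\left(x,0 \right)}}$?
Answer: $- \frac{998131537}{761752899} \approx -1.3103$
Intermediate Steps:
$R{\left(M,J \right)} = -16$ ($R{\left(M,J \right)} = -16 + 2 \cdot 0 = -16 + 0 = -16$)
$Z{\left(V,Q \right)} = - \frac{209}{9}$ ($Z{\left(V,Q \right)} = - \frac{111 - -98}{9} = - \frac{111 + 98}{9} = \left(- \frac{1}{9}\right) 209 = - \frac{209}{9}$)
$h{\left(x \right)} = - \frac{2 x}{229}$ ($h{\left(x \right)} = \frac{x + x}{-213 - 16} = \frac{2 x}{-229} = 2 x \left(- \frac{1}{229}\right) = - \frac{2 x}{229}$)
$\frac{Z{\left(-697,\left(7 + 3\right)^{2} \right)} + 484318}{-369605 + h{\left(-167 \right)}} = \frac{- \frac{209}{9} + 484318}{-369605 - - \frac{334}{229}} = \frac{4358653}{9 \left(-369605 + \frac{334}{229}\right)} = \frac{4358653}{9 \left(- \frac{84639211}{229}\right)} = \frac{4358653}{9} \left(- \frac{229}{84639211}\right) = - \frac{998131537}{761752899}$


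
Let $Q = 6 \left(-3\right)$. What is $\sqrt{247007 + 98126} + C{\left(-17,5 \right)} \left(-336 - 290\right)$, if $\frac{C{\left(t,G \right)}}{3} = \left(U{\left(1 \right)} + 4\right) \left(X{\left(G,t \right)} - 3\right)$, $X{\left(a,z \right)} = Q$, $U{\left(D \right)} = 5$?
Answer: $354942 + \sqrt{345133} \approx 3.5553 \cdot 10^{5}$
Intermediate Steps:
$Q = -18$
$X{\left(a,z \right)} = -18$
$C{\left(t,G \right)} = -567$ ($C{\left(t,G \right)} = 3 \left(5 + 4\right) \left(-18 - 3\right) = 3 \cdot 9 \left(-21\right) = 3 \left(-189\right) = -567$)
$\sqrt{247007 + 98126} + C{\left(-17,5 \right)} \left(-336 - 290\right) = \sqrt{247007 + 98126} - 567 \left(-336 - 290\right) = \sqrt{345133} - -354942 = \sqrt{345133} + 354942 = 354942 + \sqrt{345133}$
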